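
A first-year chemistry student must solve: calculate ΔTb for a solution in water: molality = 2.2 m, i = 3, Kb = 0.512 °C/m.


ΔTb = Kb × m × i
= 0.512 × 2.2 × 3
= 3.3792 °C

3.3792 °C


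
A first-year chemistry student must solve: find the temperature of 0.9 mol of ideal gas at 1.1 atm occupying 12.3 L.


PV = nRT  (R = 0.08206 L·atm/(mol·K))
T = PV/(nR) = 1.1×12.3/(0.9×0.08206)
= 13.53/0.073854
= 183.20 K

183.20 K


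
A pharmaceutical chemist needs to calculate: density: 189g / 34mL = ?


ρ = mass/volume
= 189/34
= 5.559 g/mL

5.559 g/mL


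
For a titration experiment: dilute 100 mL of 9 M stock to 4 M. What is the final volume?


C1V1 = C2V2
9 × 100 = 4 × V2
V2 = 900/4 = 225.0 mL

225.0 mL


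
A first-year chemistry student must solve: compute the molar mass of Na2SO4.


M(Na2SO4) = 2×22.99 + 1×32.07 + 4×16.0
= 45.98 + 32.07 + 64.0
= 142.05 g/mol

142.05 g/mol


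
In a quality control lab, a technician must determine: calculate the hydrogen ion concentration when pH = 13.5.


[H+] = 10^(-pH) = 10^(-13.5)
= 3.16×10^-14 M

3.16×10^-14 M


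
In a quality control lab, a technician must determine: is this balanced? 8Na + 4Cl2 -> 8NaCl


Equation: 8Na + 4Cl2 -> 8NaCl
Check atoms: Cl: 8=8, Na: 8=8
Balanced

Yes, balanced


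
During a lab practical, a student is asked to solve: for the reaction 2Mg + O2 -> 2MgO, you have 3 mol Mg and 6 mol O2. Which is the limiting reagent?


Mole ratio available / coefficient:
  Mg: 3/2 = 1.500
  O2: 6/1 = 6.000
Smaller ratio is limiting.

Mg


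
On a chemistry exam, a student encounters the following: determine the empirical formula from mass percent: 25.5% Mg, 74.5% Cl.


Assume 100 g sample. Moles of each element:
  Mg: 25.5/24.31 = 1.049 mol
  Cl: 74.5/35.45 = 2.102 mol
Divide by smallest (1.049):
  Mg: 1.049/1.049 = 1.0
  Cl: 2.102/1.049 = 2.0
Empirical formula: MgCl2

MgCl2


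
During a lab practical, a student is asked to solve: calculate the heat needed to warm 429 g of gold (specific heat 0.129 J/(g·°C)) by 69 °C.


q = mcΔT = 429 × 0.129 × 69
= 3818.53 J

3818.53 J


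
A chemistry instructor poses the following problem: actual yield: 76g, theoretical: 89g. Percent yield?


% yield = actual/theoretical × 100
= 76/89 × 100
= 85.39%

85.39%


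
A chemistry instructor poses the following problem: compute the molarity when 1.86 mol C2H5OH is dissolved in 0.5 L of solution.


M = n/V = 1.86/0.5 = 3.720 mol/L

3.720 M


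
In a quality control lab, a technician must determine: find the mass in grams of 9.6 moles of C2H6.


M(C2H6) = 30.07 g/mol
mass = n × M = 9.6 × 30.07 = 288.67 g

288.67 g


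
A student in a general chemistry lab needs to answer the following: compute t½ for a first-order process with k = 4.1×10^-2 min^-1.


t½ = ln2/k = 0.693147/(4.1×10^-2 min^-1)
= 16.91 min

16.91 min


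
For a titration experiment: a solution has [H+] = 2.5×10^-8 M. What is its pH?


pH = -log10([H+]) = -log10(2.5×10^-8)
= 8 - log10(2.5)
= 8 - 0.4
= 7.6

7.6


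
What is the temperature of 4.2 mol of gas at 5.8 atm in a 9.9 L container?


PV = nRT  (R = 0.08206 L·atm/(mol·K))
T = PV/(nR) = 5.8×9.9/(4.2×0.08206)
= 57.42/0.344652
= 166.60 K

166.60 K


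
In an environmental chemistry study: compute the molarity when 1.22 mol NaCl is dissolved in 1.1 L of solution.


M = n/V = 1.22/1.1 = 1.109 mol/L

1.109 M


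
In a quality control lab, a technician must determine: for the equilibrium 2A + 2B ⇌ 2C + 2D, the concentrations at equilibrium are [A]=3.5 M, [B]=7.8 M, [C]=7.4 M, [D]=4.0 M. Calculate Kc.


Kc = [C]^2[D]^2/([A]^2[B]^2)
= (7.4^2 × 4.0^2)/(3.5^2 × 7.8^2)
= 876.16/745.29
= 1.176

1.176


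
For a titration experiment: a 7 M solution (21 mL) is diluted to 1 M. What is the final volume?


C1V1 = C2V2
7 × 21 = 1 × V2
V2 = 147/1 = 147.0 mL

147.0 mL


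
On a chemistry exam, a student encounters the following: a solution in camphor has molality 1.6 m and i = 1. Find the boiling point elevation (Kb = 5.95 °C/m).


ΔTb = Kb × m × i
= 5.95 × 1.6 × 1
= 9.52 °C

9.52 °C


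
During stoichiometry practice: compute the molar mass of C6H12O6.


M(C6H12O6) = 6×12.01 + 12×1.008 + 6×16.0
= 72.06 + 12.1 + 96.0
= 180.16 g/mol

180.16 g/mol


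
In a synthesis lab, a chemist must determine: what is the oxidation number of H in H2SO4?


H is +1 with nonmetals
Oxidation number: +1

+1


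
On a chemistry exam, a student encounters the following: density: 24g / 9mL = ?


ρ = mass/volume
= 24/9
= 2.667 g/mL

2.667 g/mL


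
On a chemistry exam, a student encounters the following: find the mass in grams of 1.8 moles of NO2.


M(NO2) = 46.01 g/mol
mass = n × M = 1.8 × 46.01 = 82.82 g

82.82 g


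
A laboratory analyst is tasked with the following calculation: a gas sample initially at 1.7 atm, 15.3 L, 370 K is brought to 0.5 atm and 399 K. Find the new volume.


P1V1/T1 = P2V2/T2
V2 = P1V1T2/(T1P2)
= 1.7×15.3×399/(370×0.5)
= 56.097 L

56.097 L


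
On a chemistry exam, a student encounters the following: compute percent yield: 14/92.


% yield = actual/theoretical × 100
= 14/92 × 100
= 15.22%

15.22%


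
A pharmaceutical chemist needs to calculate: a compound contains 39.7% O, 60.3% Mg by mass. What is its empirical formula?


Assume 100 g sample. Moles of each element:
  O: 39.7/16.0 = 2.481 mol
  Mg: 60.3/24.31 = 2.48 mol
Divide by smallest (2.48):
  O: 2.481/2.48 = 1.0
  Mg: 2.48/2.48 = 1.0
Empirical formula: MgO

MgO


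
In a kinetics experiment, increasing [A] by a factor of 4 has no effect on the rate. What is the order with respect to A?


rate ∝ [A]^n
rate ∝ [A]^0
Order in A: 0

0


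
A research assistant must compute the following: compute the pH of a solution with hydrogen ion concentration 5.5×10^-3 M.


pH = -log10([H+]) = -log10(5.5×10^-3)
= 3 - log10(5.5)
= 3 - 0.74
= 2.26

2.26


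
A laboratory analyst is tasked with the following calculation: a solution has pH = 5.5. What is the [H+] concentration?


[H+] = 10^(-pH) = 10^(-5.5)
= 3.16×10^-6 M

3.16×10^-6 M


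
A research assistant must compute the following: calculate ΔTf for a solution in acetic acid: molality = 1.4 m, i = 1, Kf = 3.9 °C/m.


ΔTf = Kf × m × i
= 3.9 × 1.4 × 1
= 5.46 °C

5.46 °C


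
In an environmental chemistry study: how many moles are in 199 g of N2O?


M(N2O) = 44.02 g/mol
n = mass/M = 199/44.02 = 4.5207 mol

4.5207 mol


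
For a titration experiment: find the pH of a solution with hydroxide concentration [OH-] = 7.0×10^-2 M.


pOH = -log10([OH-]) = -log10(7.0×10^-2)
= 2 - log10(7.0) = 1.15
pH = 14 - pOH = 14 - 1.15 = 12.85

12.85


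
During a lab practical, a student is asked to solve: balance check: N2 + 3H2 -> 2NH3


Equation: N2 + 3H2 -> 2NH3
Check atoms: H: 6=6, N: 2=2
Balanced

Yes, balanced


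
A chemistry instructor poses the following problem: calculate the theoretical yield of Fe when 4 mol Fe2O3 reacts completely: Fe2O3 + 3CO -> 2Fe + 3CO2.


Mole ratio Fe:Fe2O3 = 2:1
n(Fe) = 4 × 2/1 = 8.000 mol
mass = 8.000 × 55.85 = 446.8 g

446.8 g


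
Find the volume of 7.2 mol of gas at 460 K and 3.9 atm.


PV = nRT  (R = 0.08206 L·atm/(mol·K))
V = nRT/P = 7.2×0.08206×460/3.9
= 69.688 L

69.688 L


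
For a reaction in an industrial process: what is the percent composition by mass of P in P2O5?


M(P2O5) = 2×30.97 + 5×16.0 = 141.94 g/mol
Mass of P = 2 × 30.97 = 61.94 g/mol
% P = 61.94/141.94 × 100 = 43.64%

43.64%


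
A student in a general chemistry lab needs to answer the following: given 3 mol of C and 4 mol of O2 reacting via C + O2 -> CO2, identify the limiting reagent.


Mole ratio available / coefficient:
  C: 3/1 = 3.000
  O2: 4/1 = 4.000
Smaller ratio is limiting.

C


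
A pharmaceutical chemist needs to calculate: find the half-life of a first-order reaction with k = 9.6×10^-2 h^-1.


t½ = ln2/k = 0.693147/(9.6×10^-2 h^-1)
= 7.220 h

7.220 h


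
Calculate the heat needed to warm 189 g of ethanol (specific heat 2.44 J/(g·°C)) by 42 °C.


q = mcΔT = 189 × 2.44 × 42
= 19368.72 J

19368.72 J


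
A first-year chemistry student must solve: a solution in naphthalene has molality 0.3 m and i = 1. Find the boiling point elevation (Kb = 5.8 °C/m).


ΔTb = Kb × m × i
= 5.8 × 0.3 × 1
= 1.74 °C

1.74 °C


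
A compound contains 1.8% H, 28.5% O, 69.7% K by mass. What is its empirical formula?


Assume 100 g sample. Moles of each element:
  H: 1.8/1.008 = 1.786 mol
  O: 28.5/16.0 = 1.781 mol
  K: 69.7/39.1 = 1.783 mol
Divide by smallest (1.781):
  H: 1.786/1.781 = 1.0
  O: 1.781/1.781 = 1.0
  K: 1.783/1.781 = 1.0
Empirical formula: KOH

KOH


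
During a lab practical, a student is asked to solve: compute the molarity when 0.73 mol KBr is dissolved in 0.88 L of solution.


M = n/V = 0.73/0.88 = 0.830 mol/L

0.830 M


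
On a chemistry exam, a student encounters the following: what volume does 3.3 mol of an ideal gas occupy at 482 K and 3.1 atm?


PV = nRT  (R = 0.08206 L·atm/(mol·K))
V = nRT/P = 3.3×0.08206×482/3.1
= 42.105 L

42.105 L


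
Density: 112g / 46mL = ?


ρ = mass/volume
= 112/46
= 2.435 g/mL

2.435 g/mL


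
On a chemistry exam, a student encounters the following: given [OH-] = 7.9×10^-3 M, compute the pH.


pOH = -log10([OH-]) = -log10(7.9×10^-3)
= 3 - log10(7.9) = 2.1
pH = 14 - pOH = 14 - 2.1 = 11.9

11.9


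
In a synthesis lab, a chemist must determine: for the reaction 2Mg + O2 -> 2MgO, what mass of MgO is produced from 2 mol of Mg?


Mole ratio MgO:Mg = 2:2
n(MgO) = 2 × 2/2 = 2.000 mol
mass = 2.000 × 40.31 = 80.62 g

80.62 g


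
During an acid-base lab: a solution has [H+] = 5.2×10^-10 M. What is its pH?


pH = -log10([H+]) = -log10(5.2×10^-10)
= 10 - log10(5.2)
= 10 - 0.72
= 9.28

9.28


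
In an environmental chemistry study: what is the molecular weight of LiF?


M(LiF) = 1×6.94 + 1×19.0
= 6.94 + 19.0
= 25.94 g/mol

25.94 g/mol


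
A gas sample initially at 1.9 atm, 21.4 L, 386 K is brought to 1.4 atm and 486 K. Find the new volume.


P1V1/T1 = P2V2/T2
V2 = P1V1T2/(T1P2)
= 1.9×21.4×486/(386×1.4)
= 36.567 L

36.567 L


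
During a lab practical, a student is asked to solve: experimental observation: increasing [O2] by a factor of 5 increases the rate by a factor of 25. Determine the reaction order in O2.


rate ∝ [O2]^n
5^n = 25 → n = 2
Order in O2: 2

2


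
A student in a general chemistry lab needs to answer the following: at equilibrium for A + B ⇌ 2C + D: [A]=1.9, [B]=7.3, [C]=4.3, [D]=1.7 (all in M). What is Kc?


Kc = [C]^2[D]/([A][B])
= (4.3^2 × 1.7^1)/(1.9^1 × 7.3^1)
= 31.433/13.87
= 2.266

2.266


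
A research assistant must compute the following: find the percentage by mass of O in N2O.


M(N2O) = 2×14.01 + 1×16.0 = 44.02 g/mol
Mass of O = 1 × 16.0 = 16.00 g/mol
% O = 16.00/44.02 × 100 = 36.35%

36.35%


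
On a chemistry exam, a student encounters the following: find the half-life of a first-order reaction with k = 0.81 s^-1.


t½ = ln2/k = 0.693147/(0.81 s^-1)
= 0.8557 s

0.8557 s


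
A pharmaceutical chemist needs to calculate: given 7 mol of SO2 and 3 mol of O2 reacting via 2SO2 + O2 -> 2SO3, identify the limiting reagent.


Mole ratio available / coefficient:
  SO2: 7/2 = 3.500
  O2: 3/1 = 3.000
Smaller ratio is limiting.

O2


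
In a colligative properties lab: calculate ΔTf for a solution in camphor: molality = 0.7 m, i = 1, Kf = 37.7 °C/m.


ΔTf = Kf × m × i
= 37.7 × 0.7 × 1
= 26.39 °C

26.39 °C


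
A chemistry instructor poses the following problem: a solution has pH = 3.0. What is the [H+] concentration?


[H+] = 10^(-pH) = 10^(-3.0)
= 1.0×10^-3 M

1.0×10^-3 M


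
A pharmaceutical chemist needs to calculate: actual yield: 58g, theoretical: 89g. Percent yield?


% yield = actual/theoretical × 100
= 58/89 × 100
= 65.17%

65.17%


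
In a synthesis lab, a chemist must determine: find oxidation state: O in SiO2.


O is usually -2
Oxidation number: -2

-2


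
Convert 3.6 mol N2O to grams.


M(N2O) = 44.02 g/mol
mass = n × M = 3.6 × 44.02 = 158.47 g

158.47 g


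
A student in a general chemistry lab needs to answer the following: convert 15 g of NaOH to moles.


M(NaOH) = 40.0 g/mol
n = mass/M = 15/40.0 = 0.375 mol

0.375 mol


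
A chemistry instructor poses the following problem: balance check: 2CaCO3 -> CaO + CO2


Equation: 2CaCO3 -> CaO + CO2
Check atoms: C: 2≠1, Ca: 2≠1, O: 6≠3
Not balanced

No, not balanced


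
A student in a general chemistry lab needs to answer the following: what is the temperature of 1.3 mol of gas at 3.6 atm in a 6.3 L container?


PV = nRT  (R = 0.08206 L·atm/(mol·K))
T = PV/(nR) = 3.6×6.3/(1.3×0.08206)
= 22.68/0.106678
= 212.60 K

212.60 K


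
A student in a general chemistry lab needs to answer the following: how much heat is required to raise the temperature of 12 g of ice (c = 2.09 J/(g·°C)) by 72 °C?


q = mcΔT = 12 × 2.09 × 72
= 1805.76 J

1805.76 J


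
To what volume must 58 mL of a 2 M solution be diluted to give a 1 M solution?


C1V1 = C2V2
2 × 58 = 1 × V2
V2 = 116/1 = 116.0 mL

116.0 mL


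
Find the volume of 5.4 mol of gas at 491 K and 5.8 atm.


PV = nRT  (R = 0.08206 L·atm/(mol·K))
V = nRT/P = 5.4×0.08206×491/5.8
= 37.513 L

37.513 L


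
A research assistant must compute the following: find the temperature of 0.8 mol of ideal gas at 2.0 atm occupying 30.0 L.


PV = nRT  (R = 0.08206 L·atm/(mol·K))
T = PV/(nR) = 2.0×30.0/(0.8×0.08206)
= 60.00/0.065648
= 913.97 K

913.97 K


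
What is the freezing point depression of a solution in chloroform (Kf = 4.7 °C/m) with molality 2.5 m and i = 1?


ΔTf = Kf × m × i
= 4.7 × 2.5 × 1
= 11.75 °C

11.75 °C


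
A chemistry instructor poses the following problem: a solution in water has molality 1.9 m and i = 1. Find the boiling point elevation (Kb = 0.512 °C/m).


ΔTb = Kb × m × i
= 0.512 × 1.9 × 1
= 0.9728 °C

0.9728 °C


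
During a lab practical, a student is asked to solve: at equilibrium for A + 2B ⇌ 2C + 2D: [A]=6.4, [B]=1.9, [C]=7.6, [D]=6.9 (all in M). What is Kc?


Kc = [C]^2[D]^2/([A][B]^2)
= (7.6^2 × 6.9^2)/(6.4^1 × 1.9^2)
= 2749.9536/23.104
= 119.0

119.0


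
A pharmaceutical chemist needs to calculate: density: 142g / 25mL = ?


ρ = mass/volume
= 142/25
= 5.68 g/mL

5.68 g/mL


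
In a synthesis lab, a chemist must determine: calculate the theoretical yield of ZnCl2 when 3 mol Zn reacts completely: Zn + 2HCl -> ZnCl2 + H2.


Mole ratio ZnCl2:Zn = 1:1
n(ZnCl2) = 3 × 1/1 = 3.000 mol
mass = 3.000 × 136.28 = 408.84 g

408.84 g


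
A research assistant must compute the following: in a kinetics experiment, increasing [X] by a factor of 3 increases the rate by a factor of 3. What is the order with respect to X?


rate ∝ [X]^n
3^n = 3 → n = 1
Order in X: 1

1


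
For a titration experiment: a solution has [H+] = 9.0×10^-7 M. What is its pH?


pH = -log10([H+]) = -log10(9.0×10^-7)
= 7 - log10(9.0)
= 7 - 0.95
= 6.05

6.05


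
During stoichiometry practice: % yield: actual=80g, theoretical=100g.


% yield = actual/theoretical × 100
= 80/100 × 100
= 80.0%

80.0%


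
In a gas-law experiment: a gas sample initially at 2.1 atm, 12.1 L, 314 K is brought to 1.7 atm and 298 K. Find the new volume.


P1V1/T1 = P2V2/T2
V2 = P1V1T2/(T1P2)
= 2.1×12.1×298/(314×1.7)
= 14.185 L

14.185 L


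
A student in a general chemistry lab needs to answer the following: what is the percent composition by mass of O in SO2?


M(SO2) = 1×32.07 + 2×16.0 = 64.07 g/mol
Mass of O = 2 × 16.0 = 32.00 g/mol
% O = 32.00/64.07 × 100 = 49.95%

49.95%


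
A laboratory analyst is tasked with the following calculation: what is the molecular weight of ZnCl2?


M(ZnCl2) = 1×65.38 + 2×35.45
= 65.38 + 70.9
= 136.28 g/mol

136.28 g/mol


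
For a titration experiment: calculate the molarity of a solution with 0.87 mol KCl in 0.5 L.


M = n/V = 0.87/0.5 = 1.740 mol/L

1.740 M


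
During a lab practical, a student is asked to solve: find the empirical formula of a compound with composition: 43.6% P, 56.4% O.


Assume 100 g sample. Moles of each element:
  P: 43.6/30.97 = 1.408 mol
  O: 56.4/16.0 = 3.525 mol
Divide by smallest (1.408):
  P: 1.408/1.408 = 1.0
  O: 3.525/1.408 = 2.5
Multiply all ratios by 2 to obtain whole numbers.
Empirical formula: P2O5

P2O5


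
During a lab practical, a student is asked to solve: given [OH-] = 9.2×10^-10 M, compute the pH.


pOH = -log10([OH-]) = -log10(9.2×10^-10)
= 10 - log10(9.2) = 9.04
pH = 14 - pOH = 14 - 9.04 = 4.96

4.96


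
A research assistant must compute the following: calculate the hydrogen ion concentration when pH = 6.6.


[H+] = 10^(-pH) = 10^(-6.6)
= 2.51×10^-7 M

2.51×10^-7 M


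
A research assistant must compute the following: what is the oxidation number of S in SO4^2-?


x + 4(-2) = -2, so x = +6
Oxidation number: +6

+6


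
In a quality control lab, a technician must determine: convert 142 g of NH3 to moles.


M(NH3) = 17.03 g/mol
n = mass/M = 142/17.03 = 8.3382 mol

8.3382 mol


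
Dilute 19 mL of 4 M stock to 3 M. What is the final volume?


C1V1 = C2V2
4 × 19 = 3 × V2
V2 = 76/3 = 25.33 mL

25.33 mL


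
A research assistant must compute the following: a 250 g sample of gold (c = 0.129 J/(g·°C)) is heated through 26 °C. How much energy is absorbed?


q = mcΔT = 250 × 0.129 × 26
= 838.50 J

838.50 J


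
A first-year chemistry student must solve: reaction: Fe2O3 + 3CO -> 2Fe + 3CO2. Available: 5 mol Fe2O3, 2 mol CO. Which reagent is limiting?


Mole ratio available / coefficient:
  Fe2O3: 5/1 = 5.000
  CO: 2/3 = 0.667
Smaller ratio is limiting.

CO


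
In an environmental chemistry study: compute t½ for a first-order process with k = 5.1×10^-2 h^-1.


t½ = ln2/k = 0.693147/(5.1×10^-2 h^-1)
= 13.59 h

13.59 h


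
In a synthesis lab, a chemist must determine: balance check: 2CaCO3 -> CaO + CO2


Equation: 2CaCO3 -> CaO + CO2
Check atoms: C: 2≠1, Ca: 2≠1, O: 6≠3
Not balanced

No, not balanced


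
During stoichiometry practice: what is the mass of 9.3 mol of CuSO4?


M(CuSO4) = 159.62 g/mol
mass = n × M = 9.3 × 159.62 = 1484.47 g

1484.47 g


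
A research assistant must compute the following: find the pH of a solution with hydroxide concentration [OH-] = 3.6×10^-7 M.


pOH = -log10([OH-]) = -log10(3.6×10^-7)
= 7 - log10(3.6) = 6.44
pH = 14 - pOH = 14 - 6.44 = 7.56

7.56


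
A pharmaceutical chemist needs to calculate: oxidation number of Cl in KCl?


halide: -1
Oxidation number: -1

-1


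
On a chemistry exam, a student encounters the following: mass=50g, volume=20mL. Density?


ρ = mass/volume
= 50/20
= 2.5 g/mL

2.5 g/mL


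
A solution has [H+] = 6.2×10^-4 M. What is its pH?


pH = -log10([H+]) = -log10(6.2×10^-4)
= 4 - log10(6.2)
= 4 - 0.79
= 3.21

3.21


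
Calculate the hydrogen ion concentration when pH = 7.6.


[H+] = 10^(-pH) = 10^(-7.6)
= 2.51×10^-8 M

2.51×10^-8 M


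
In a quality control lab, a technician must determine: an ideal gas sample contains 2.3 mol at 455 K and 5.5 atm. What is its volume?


PV = nRT  (R = 0.08206 L·atm/(mol·K))
V = nRT/P = 2.3×0.08206×455/5.5
= 15.614 L

15.614 L


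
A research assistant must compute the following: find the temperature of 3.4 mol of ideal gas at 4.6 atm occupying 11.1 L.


PV = nRT  (R = 0.08206 L·atm/(mol·K))
T = PV/(nR) = 4.6×11.1/(3.4×0.08206)
= 51.06/0.279004
= 183.01 K

183.01 K


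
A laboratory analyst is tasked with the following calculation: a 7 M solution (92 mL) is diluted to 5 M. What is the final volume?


C1V1 = C2V2
7 × 92 = 5 × V2
V2 = 644/5 = 128.8 mL

128.8 mL


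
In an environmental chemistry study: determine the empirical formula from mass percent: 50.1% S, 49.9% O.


Assume 100 g sample. Moles of each element:
  S: 50.1/32.07 = 1.562 mol
  O: 49.9/16.0 = 3.119 mol
Divide by smallest (1.562):
  S: 1.562/1.562 = 1.0
  O: 3.119/1.562 = 2.0
Empirical formula: SO2

SO2


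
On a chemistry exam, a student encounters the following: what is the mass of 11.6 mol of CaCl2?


M(CaCl2) = 110.98 g/mol
mass = n × M = 11.6 × 110.98 = 1287.37 g

1287.37 g


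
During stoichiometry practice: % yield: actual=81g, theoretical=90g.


% yield = actual/theoretical × 100
= 81/90 × 100
= 90.0%

90.0%


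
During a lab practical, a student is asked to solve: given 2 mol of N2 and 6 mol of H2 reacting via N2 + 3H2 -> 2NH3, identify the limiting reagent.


Mole ratio available / coefficient:
  N2: 2/1 = 2.000
  H2: 6/3 = 2.000
Smaller ratio is limiting.

neither (stoichiometric); N2 and H2 are fully consumed


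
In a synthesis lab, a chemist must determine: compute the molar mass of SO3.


M(SO3) = 1×32.07 + 3×16.0
= 32.07 + 48.0
= 80.07 g/mol

80.07 g/mol


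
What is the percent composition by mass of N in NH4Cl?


M(NH4Cl) = 1×14.01 + 4×1.008 + 1×35.45 = 53.492 g/mol
Mass of N = 1 × 14.01 = 14.01 g/mol
% N = 14.01/53.492 × 100 = 26.19%

26.19%


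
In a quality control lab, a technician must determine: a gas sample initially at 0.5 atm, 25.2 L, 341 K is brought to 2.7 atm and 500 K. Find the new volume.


P1V1/T1 = P2V2/T2
V2 = P1V1T2/(T1P2)
= 0.5×25.2×500/(341×2.7)
= 6.843 L

6.843 L


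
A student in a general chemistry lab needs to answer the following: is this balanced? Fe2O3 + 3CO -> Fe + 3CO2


Equation: Fe2O3 + 3CO -> Fe + 3CO2
Check atoms: C: 3=3, Fe: 2≠1, O: 6=6
Not balanced

No, not balanced


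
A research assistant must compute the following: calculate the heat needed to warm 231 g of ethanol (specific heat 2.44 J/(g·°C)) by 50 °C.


q = mcΔT = 231 × 2.44 × 50
= 28182.00 J

28182.00 J


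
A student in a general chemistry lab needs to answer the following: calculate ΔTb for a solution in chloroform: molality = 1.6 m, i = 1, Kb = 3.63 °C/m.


ΔTb = Kb × m × i
= 3.63 × 1.6 × 1
= 5.808 °C

5.808 °C


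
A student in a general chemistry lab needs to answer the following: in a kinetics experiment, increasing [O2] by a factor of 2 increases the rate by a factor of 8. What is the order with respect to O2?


rate ∝ [O2]^n
2^n = 8 → n = 3
Order in O2: 3

3


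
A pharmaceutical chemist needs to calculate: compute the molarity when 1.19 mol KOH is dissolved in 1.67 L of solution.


M = n/V = 1.19/1.67 = 0.713 mol/L

0.713 M


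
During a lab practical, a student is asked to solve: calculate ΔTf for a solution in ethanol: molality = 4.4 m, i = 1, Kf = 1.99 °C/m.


ΔTf = Kf × m × i
= 1.99 × 4.4 × 1
= 8.756 °C

8.756 °C


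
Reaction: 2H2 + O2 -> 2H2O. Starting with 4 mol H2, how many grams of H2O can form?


Mole ratio H2O:H2 = 2:2
n(H2O) = 4 × 2/2 = 4.000 mol
mass = 4.000 × 18.02 = 72.08 g

72.08 g


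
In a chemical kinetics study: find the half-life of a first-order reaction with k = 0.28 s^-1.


t½ = ln2/k = 0.693147/(0.28 s^-1)
= 2.476 s

2.476 s


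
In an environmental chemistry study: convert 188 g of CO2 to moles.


M(CO2) = 44.01 g/mol
n = mass/M = 188/44.01 = 4.2718 mol

4.2718 mol


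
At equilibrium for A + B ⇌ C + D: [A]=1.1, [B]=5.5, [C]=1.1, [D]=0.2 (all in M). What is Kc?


Kc = [C][D]/([A][B])
= (1.1^1 × 0.2^1)/(1.1^1 × 5.5^1)
= 0.22/6.05
= 0.03636

0.03636


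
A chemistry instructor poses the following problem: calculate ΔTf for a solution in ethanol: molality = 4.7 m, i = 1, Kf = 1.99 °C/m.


ΔTf = Kf × m × i
= 1.99 × 4.7 × 1
= 9.353 °C

9.353 °C


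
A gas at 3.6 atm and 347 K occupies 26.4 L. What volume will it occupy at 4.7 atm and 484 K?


P1V1/T1 = P2V2/T2
V2 = P1V1T2/(T1P2)
= 3.6×26.4×484/(347×4.7)
= 28.205 L

28.205 L


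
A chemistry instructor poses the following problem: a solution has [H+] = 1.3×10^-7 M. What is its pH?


pH = -log10([H+]) = -log10(1.3×10^-7)
= 7 - log10(1.3)
= 7 - 0.11
= 6.89

6.89


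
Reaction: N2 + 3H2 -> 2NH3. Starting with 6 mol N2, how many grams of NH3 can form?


Mole ratio NH3:N2 = 2:1
n(NH3) = 6 × 2/1 = 12.000 mol
mass = 12.000 × 17.03 = 204.36 g

204.36 g


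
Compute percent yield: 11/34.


% yield = actual/theoretical × 100
= 11/34 × 100
= 32.35%

32.35%


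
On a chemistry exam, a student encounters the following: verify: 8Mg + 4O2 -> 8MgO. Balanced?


Equation: 8Mg + 4O2 -> 8MgO
Check atoms: Mg: 8=8, O: 8=8
Balanced

Yes, balanced


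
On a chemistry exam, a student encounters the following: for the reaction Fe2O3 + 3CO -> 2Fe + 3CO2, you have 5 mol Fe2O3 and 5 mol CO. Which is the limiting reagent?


Mole ratio available / coefficient:
  Fe2O3: 5/1 = 5.000
  CO: 5/3 = 1.667
Smaller ratio is limiting.

CO


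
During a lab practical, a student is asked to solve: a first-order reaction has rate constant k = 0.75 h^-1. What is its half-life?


t½ = ln2/k = 0.693147/(0.75 h^-1)
= 0.9242 h

0.9242 h


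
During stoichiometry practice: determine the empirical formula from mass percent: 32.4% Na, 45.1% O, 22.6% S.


Assume 100 g sample. Moles of each element:
  Na: 32.4/22.99 = 1.409 mol
  O: 45.1/16.0 = 2.819 mol
  S: 22.6/32.07 = 0.705 mol
Divide by smallest (0.705):
  Na: 1.409/0.705 = 2.0
  O: 2.819/0.705 = 4.0
  S: 0.705/0.705 = 1.0
Empirical formula: Na2SO4

Na2SO4


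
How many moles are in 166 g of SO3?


M(SO3) = 80.07 g/mol
n = mass/M = 166/80.07 = 2.0732 mol

2.0732 mol


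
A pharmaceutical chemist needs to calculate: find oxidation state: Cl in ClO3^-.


x + 3(-2) = -1, so x = +5
Oxidation number: +5

+5


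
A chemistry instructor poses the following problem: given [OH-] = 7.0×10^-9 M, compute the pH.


pOH = -log10([OH-]) = -log10(7.0×10^-9)
= 9 - log10(7.0) = 8.15
pH = 14 - pOH = 14 - 8.15 = 5.85

5.85


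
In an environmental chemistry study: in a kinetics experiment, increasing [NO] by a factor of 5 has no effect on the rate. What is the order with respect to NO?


rate ∝ [NO]^n
rate ∝ [NO]^0
Order in NO: 0

0


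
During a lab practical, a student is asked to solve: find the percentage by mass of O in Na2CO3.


M(Na2CO3) = 2×22.99 + 1×12.01 + 3×16.0 = 105.99 g/mol
Mass of O = 3 × 16.0 = 48.00 g/mol
% O = 48.00/105.99 × 100 = 45.29%

45.29%


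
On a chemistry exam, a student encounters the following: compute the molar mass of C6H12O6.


M(C6H12O6) = 6×12.01 + 12×1.008 + 6×16.0
= 72.06 + 12.1 + 96.0
= 180.16 g/mol

180.16 g/mol


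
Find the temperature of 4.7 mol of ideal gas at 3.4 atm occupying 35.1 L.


PV = nRT  (R = 0.08206 L·atm/(mol·K))
T = PV/(nR) = 3.4×35.1/(4.7×0.08206)
= 119.34/0.385682
= 309.43 K

309.43 K


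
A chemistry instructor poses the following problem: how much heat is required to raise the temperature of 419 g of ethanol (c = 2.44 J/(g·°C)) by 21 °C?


q = mcΔT = 419 × 2.44 × 21
= 21469.56 J

21469.56 J


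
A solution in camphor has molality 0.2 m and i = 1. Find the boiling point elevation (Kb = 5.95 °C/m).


ΔTb = Kb × m × i
= 5.95 × 0.2 × 1
= 1.19 °C

1.19 °C


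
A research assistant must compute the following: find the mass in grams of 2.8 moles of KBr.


M(KBr) = 119.0 g/mol
mass = n × M = 2.8 × 119.0 = 333.20 g

333.20 g


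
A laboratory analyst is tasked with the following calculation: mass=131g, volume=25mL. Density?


ρ = mass/volume
= 131/25
= 5.24 g/mL

5.24 g/mL


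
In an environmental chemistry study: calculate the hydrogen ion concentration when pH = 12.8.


[H+] = 10^(-pH) = 10^(-12.8)
= 1.58×10^-13 M

1.58×10^-13 M


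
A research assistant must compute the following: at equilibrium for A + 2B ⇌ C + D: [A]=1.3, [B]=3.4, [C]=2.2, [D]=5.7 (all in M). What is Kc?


Kc = [C][D]/([A][B]^2)
= (2.2^1 × 5.7^1)/(1.3^1 × 3.4^2)
= 12.54/15.028
= 0.8344

0.8344


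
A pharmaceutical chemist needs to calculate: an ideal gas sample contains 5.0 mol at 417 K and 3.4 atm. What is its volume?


PV = nRT  (R = 0.08206 L·atm/(mol·K))
V = nRT/P = 5.0×0.08206×417/3.4
= 50.322 L

50.322 L


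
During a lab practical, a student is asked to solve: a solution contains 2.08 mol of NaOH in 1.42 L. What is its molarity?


M = n/V = 2.08/1.42 = 1.465 mol/L

1.465 M


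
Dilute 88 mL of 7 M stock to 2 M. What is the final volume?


C1V1 = C2V2
7 × 88 = 2 × V2
V2 = 616/2 = 308.0 mL

308.0 mL


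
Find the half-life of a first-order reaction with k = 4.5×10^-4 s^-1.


t½ = ln2/k = 0.693147/(4.5×10^-4 s^-1)
= 1540 s

1540 s


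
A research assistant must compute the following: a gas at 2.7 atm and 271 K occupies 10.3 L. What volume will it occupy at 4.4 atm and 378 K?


P1V1/T1 = P2V2/T2
V2 = P1V1T2/(T1P2)
= 2.7×10.3×378/(271×4.4)
= 8.816 L

8.816 L


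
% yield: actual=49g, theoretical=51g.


% yield = actual/theoretical × 100
= 49/51 × 100
= 96.08%

96.08%


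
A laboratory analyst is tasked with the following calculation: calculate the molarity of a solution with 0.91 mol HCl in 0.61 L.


M = n/V = 0.91/0.61 = 1.492 mol/L

1.492 M


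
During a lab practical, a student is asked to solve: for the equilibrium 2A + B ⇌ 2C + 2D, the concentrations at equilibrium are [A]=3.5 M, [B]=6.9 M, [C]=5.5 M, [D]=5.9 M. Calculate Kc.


Kc = [C]^2[D]^2/([A]^2[B])
= (5.5^2 × 5.9^2)/(3.5^2 × 6.9^1)
= 1053.0025/84.525
= 12.46

12.46


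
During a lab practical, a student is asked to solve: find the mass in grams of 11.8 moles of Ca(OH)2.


M(Ca(OH)2) = 74.1 g/mol
mass = n × M = 11.8 × 74.1 = 874.38 g

874.38 g


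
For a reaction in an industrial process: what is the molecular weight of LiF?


M(LiF) = 1×6.94 + 1×19.0
= 6.94 + 19.0
= 25.94 g/mol

25.94 g/mol


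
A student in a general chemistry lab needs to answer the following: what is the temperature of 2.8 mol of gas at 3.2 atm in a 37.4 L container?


PV = nRT  (R = 0.08206 L·atm/(mol·K))
T = PV/(nR) = 3.2×37.4/(2.8×0.08206)
= 119.68/0.229768
= 520.87 K

520.87 K


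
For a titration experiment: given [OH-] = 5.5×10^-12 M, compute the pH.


pOH = -log10([OH-]) = -log10(5.5×10^-12)
= 12 - log10(5.5) = 11.26
pH = 14 - pOH = 14 - 11.26 = 2.74

2.74


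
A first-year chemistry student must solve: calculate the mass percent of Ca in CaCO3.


M(CaCO3) = 1×40.08 + 1×12.01 + 3×16.0 = 100.09 g/mol
Mass of Ca = 1 × 40.08 = 40.08 g/mol
% Ca = 40.08/100.09 × 100 = 40.04%

40.04%


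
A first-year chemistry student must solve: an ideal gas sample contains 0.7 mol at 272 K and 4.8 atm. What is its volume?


PV = nRT  (R = 0.08206 L·atm/(mol·K))
V = nRT/P = 0.7×0.08206×272/4.8
= 3.255 L

3.255 L


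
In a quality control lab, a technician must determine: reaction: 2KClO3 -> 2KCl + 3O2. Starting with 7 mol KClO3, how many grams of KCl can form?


Mole ratio KCl:KClO3 = 2:2
n(KCl) = 7 × 2/2 = 7.000 mol
mass = 7.000 × 74.55 = 521.85 g

521.85 g


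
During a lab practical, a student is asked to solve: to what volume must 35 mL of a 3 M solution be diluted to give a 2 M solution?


C1V1 = C2V2
3 × 35 = 2 × V2
V2 = 105/2 = 52.5 mL

52.5 mL


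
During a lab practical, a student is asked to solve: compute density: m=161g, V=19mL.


ρ = mass/volume
= 161/19
= 8.474 g/mL

8.474 g/mL


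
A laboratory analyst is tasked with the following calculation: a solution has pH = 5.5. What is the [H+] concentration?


[H+] = 10^(-pH) = 10^(-5.5)
= 3.16×10^-6 M

3.16×10^-6 M


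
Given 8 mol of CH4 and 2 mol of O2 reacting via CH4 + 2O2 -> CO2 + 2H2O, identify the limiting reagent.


Mole ratio available / coefficient:
  CH4: 8/1 = 8.000
  O2: 2/2 = 1.000
Smaller ratio is limiting.

O2


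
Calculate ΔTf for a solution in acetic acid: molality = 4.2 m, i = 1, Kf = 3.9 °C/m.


ΔTf = Kf × m × i
= 3.9 × 4.2 × 1
= 16.38 °C

16.38 °C


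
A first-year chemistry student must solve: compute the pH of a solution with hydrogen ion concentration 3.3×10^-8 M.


pH = -log10([H+]) = -log10(3.3×10^-8)
= 8 - log10(3.3)
= 8 - 0.52
= 7.48

7.48


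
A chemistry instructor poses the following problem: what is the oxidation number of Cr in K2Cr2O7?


2(+1) + 2x + 7(-2) = 0, so x = +6
Oxidation number: +6

+6


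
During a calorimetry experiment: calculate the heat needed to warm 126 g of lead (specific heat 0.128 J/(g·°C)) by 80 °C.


q = mcΔT = 126 × 0.128 × 80
= 1290.24 J

1290.24 J


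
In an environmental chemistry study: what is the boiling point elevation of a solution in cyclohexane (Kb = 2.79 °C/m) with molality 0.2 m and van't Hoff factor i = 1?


ΔTb = Kb × m × i
= 2.79 × 0.2 × 1
= 0.558 °C

0.558 °C


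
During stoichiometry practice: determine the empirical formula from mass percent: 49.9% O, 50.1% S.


Assume 100 g sample. Moles of each element:
  O: 49.9/16.0 = 3.119 mol
  S: 50.1/32.07 = 1.562 mol
Divide by smallest (1.562):
  O: 3.119/1.562 = 2.0
  S: 1.562/1.562 = 1.0
Empirical formula: SO2

SO2


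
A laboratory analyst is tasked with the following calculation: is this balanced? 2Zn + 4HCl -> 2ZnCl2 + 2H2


Equation: 2Zn + 4HCl -> 2ZnCl2 + 2H2
Check atoms: Cl: 4=4, H: 4=4, Zn: 2=2
Balanced

Yes, balanced


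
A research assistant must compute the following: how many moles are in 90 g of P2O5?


M(P2O5) = 141.94 g/mol
n = mass/M = 90/141.94 = 0.6341 mol

0.6341 mol


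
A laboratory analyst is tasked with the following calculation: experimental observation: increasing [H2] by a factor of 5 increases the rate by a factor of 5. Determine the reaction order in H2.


rate ∝ [H2]^n
5^n = 5 → n = 1
Order in H2: 1

1


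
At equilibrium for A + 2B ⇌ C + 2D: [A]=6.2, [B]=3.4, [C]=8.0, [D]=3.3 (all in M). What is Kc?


Kc = [C][D]^2/([A][B]^2)
= (8.0^1 × 3.3^2)/(6.2^1 × 3.4^2)
= 87.12/71.672
= 1.216

1.216


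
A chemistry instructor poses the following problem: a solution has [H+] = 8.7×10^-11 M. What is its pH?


pH = -log10([H+]) = -log10(8.7×10^-11)
= 11 - log10(8.7)
= 11 - 0.94
= 10.06

10.06


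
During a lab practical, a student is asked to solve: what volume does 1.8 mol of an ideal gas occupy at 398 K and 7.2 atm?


PV = nRT  (R = 0.08206 L·atm/(mol·K))
V = nRT/P = 1.8×0.08206×398/7.2
= 8.165 L

8.165 L


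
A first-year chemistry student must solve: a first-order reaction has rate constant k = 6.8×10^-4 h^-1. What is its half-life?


t½ = ln2/k = 0.693147/(6.8×10^-4 h^-1)
= 1019 h

1019 h


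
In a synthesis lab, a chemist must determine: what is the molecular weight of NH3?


M(NH3) = 1×14.01 + 3×1.008
= 14.01 + 3.02
= 17.03 g/mol

17.03 g/mol


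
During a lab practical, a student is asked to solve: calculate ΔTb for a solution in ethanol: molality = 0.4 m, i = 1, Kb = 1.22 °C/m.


ΔTb = Kb × m × i
= 1.22 × 0.4 × 1
= 0.488 °C

0.488 °C


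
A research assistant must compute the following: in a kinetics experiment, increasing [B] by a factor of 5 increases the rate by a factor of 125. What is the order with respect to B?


rate ∝ [B]^n
5^n = 125 → n = 3
Order in B: 3

3


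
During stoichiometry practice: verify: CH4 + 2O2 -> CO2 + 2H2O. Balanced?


Equation: CH4 + 2O2 -> CO2 + 2H2O
Check atoms: C: 1=1, H: 4=4, O: 4=4
Balanced

Yes, balanced


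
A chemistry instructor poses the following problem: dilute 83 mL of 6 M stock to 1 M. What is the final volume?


C1V1 = C2V2
6 × 83 = 1 × V2
V2 = 498/1 = 498.0 mL

498.0 mL


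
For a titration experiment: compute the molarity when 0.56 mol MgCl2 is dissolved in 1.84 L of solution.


M = n/V = 0.56/1.84 = 0.304 mol/L

0.304 M


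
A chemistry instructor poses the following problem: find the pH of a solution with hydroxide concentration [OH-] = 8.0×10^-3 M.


pOH = -log10([OH-]) = -log10(8.0×10^-3)
= 3 - log10(8.0) = 2.1
pH = 14 - pOH = 14 - 2.1 = 11.9

11.9


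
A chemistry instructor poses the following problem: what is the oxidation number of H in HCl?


H is +1 with nonmetals
Oxidation number: +1

+1


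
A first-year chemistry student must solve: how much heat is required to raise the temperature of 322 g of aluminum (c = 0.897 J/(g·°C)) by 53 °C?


q = mcΔT = 322 × 0.897 × 53
= 15308.20 J

15308.20 J


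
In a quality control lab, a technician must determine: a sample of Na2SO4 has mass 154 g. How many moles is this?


M(Na2SO4) = 142.05 g/mol
n = mass/M = 154/142.05 = 1.0841 mol

1.0841 mol


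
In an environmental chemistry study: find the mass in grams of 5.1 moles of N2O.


M(N2O) = 44.02 g/mol
mass = n × M = 5.1 × 44.02 = 224.50 g

224.50 g


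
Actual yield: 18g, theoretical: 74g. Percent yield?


% yield = actual/theoretical × 100
= 18/74 × 100
= 24.32%

24.32%


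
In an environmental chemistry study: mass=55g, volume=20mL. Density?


ρ = mass/volume
= 55/20
= 2.75 g/mL

2.75 g/mL


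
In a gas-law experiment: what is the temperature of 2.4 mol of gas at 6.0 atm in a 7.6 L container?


PV = nRT  (R = 0.08206 L·atm/(mol·K))
T = PV/(nR) = 6.0×7.6/(2.4×0.08206)
= 45.60/0.196944
= 231.54 K

231.54 K


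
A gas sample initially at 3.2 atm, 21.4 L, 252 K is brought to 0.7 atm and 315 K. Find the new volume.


P1V1/T1 = P2V2/T2
V2 = P1V1T2/(T1P2)
= 3.2×21.4×315/(252×0.7)
= 122.286 L

122.286 L


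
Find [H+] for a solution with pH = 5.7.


[H+] = 10^(-pH) = 10^(-5.7)
= 2.0×10^-6 M

2.0×10^-6 M


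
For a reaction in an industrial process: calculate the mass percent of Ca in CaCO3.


M(CaCO3) = 1×40.08 + 1×12.01 + 3×16.0 = 100.09 g/mol
Mass of Ca = 1 × 40.08 = 40.08 g/mol
% Ca = 40.08/100.09 × 100 = 40.04%

40.04%


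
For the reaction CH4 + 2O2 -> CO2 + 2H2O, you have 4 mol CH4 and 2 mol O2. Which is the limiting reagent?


Mole ratio available / coefficient:
  CH4: 4/1 = 4.000
  O2: 2/2 = 1.000
Smaller ratio is limiting.

O2


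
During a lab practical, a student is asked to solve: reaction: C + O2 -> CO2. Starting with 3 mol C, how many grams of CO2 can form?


Mole ratio CO2:C = 1:1
n(CO2) = 3 × 1/1 = 3.000 mol
mass = 3.000 × 44.01 = 132.03 g

132.03 g


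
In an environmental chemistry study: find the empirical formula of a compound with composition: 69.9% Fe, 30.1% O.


Assume 100 g sample. Moles of each element:
  Fe: 69.9/55.85 = 1.252 mol
  O: 30.1/16.0 = 1.881 mol
Divide by smallest (1.252):
  Fe: 1.252/1.252 = 1.0
  O: 1.881/1.252 = 1.5
Multiply all ratios by 2 to obtain whole numbers.
Empirical formula: Fe2O3

Fe2O3


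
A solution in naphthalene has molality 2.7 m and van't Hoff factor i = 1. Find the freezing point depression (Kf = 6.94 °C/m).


ΔTf = Kf × m × i
= 6.94 × 2.7 × 1
= 18.738 °C

18.738 °C


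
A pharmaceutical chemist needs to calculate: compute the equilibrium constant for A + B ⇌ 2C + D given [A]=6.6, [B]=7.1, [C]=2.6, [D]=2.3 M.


Kc = [C]^2[D]/([A][B])
= (2.6^2 × 2.3^1)/(6.6^1 × 7.1^1)
= 15.548/46.86
= 0.3318

0.3318


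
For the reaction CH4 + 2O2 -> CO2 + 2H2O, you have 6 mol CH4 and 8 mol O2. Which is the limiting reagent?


Mole ratio available / coefficient:
  CH4: 6/1 = 6.000
  O2: 8/2 = 4.000
Smaller ratio is limiting.

O2


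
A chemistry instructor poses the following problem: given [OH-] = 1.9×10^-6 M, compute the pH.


pOH = -log10([OH-]) = -log10(1.9×10^-6)
= 6 - log10(1.9) = 5.72
pH = 14 - pOH = 14 - 5.72 = 8.28

8.28


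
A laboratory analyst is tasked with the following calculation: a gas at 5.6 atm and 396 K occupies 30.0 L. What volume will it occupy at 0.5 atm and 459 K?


P1V1/T1 = P2V2/T2
V2 = P1V1T2/(T1P2)
= 5.6×30.0×459/(396×0.5)
= 389.455 L

389.455 L
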